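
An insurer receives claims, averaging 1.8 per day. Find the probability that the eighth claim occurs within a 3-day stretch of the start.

0.1783

Over the interval, μ = 1.8 × 3 = 5.4 (a 3-day stretch = 3 days).
The eighth arrival falls in the interval iff at least 8 events occur there: P(S_8 ≤ t) = P(N ≥ 8) = 1 − P(N ≤ 7) ≈ 0.1783.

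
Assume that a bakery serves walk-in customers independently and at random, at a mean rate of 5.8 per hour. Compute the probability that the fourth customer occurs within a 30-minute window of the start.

Over the interval, μ = 5.8 × 0.5 = 2.9 (a 30-minute window = 0.5 hours).
The fourth arrival falls in the interval iff at least 4 events occur there: P(S_4 ≤ t) = P(N ≥ 4) = 1 − P(N ≤ 3) ≈ 0.3304.

0.3304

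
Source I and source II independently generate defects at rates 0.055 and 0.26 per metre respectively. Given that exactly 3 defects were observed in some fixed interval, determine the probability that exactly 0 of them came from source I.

0.5623

Given the total, each event is independently from source I with probability p = λ_I/(λ_I+λ_II) = 0.055/0.315 ≈ 0.1746.
So K ~ Binomial(3, 0.055/0.315): P(K = 0) = C(3,0) · (0.055/0.315)^0 · (0.26/0.315)^3 ≈ 0.5623.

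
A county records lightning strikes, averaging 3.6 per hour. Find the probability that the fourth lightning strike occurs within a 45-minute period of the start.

Over the interval, μ = 3.6 × 0.75 = 2.7 (a 45-minute period = 0.75 hours).
The fourth arrival falls in the interval iff at least 4 events occur there: P(S_4 ≤ t) = P(N ≥ 4) = 1 − P(N ≤ 3) ≈ 0.2859.

0.2859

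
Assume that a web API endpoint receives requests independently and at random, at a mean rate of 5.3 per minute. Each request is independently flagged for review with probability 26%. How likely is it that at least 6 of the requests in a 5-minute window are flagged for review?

Thinning: the requests that are flagged for review themselves form a Poisson process with rate 0.26 × 5.3 = 1.378 per minute.
Over the interval, μ = 1.378 × 5 = 6.89 (a 5-minute window = 5 minutes).
P(N ≥ 6) = 1 − P(N ≤ 5) ≈ 0.6850.

0.6850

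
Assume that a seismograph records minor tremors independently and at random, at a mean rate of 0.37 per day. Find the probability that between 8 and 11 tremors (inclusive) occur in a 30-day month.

0.4305

Over the interval, μ = 0.37 × 30 = 11.1 (a 30-day month = 30 days).
P(8 ≤ N ≤ 11) = Σ_{j=8}^{11} e^(−11.1) · 11.1^j/j! ≈ 0.4305.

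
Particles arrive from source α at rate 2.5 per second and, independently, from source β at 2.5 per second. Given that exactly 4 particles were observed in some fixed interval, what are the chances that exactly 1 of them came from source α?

Given the total, each event is independently from source α with probability p = λ_α/(λ_α+λ_β) = 2.5/5 = 0.5000.
So K ~ Binomial(4, 2.5/5): P(K = 1) = C(4,1) · (2.5/5)^1 · (2.5/5)^3 ≈ 0.2500.

0.2500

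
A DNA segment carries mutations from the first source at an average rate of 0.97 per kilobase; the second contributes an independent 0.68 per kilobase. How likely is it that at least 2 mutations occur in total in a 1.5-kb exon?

Independent Poisson processes superpose: combined rate λ = 0.97 + 0.68 = 1.65 per kilobase.
Over the interval, μ = 1.65 × 1.5 = 2.475 (a 1.5-kb exon = 1.5 kilobases).
P(N ≥ 2) = 1 − P(N ≤ 1) ≈ 0.7075.

0.7075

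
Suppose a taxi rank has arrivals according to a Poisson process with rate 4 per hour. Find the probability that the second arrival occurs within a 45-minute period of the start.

0.8009

Over the interval, μ = 4 × 0.75 = 3 (a 45-minute period = 0.75 hours).
The second arrival falls in the interval iff at least 2 events occur there: P(S_2 ≤ t) = P(N ≥ 2) = 1 − P(N ≤ 1) ≈ 0.8009.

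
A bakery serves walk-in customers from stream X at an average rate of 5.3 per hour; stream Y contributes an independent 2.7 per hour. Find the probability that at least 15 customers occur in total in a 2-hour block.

0.6325

Independent Poisson processes superpose: combined rate λ = 5.3 + 2.7 = 8 per hour.
Over the interval, μ = 8 × 2 = 16 (a 2-hour block = 2 hours).
P(N ≥ 15) = 1 − P(N ≤ 14) ≈ 0.6325.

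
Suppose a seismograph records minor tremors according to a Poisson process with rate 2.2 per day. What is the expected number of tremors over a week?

15.4

E[N] = λt = 2.2 × 7 = 15.4 (a week = 7 days).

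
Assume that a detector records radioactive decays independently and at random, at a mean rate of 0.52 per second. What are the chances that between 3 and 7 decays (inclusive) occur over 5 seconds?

0.4762

Over the interval, μ = 0.52 × 5 = 2.6 (5 seconds).
P(3 ≤ N ≤ 7) = Σ_{j=3}^{7} e^(−2.6) · 2.6^j/j! ≈ 0.4762.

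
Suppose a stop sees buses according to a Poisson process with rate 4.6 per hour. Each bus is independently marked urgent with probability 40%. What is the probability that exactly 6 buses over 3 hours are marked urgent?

Thinning: the buses that are marked urgent themselves form a Poisson process with rate 0.4 × 4.6 = 1.84 per hour.
Over the interval, μ = 1.84 × 3 = 5.52 (3 hours).
P(N = 6) = e^(−5.52) · 5.52^6/6! ≈ 0.1574.

0.1574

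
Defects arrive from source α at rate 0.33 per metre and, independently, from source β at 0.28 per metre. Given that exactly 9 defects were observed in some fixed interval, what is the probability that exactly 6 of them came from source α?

Given the total, each event is independently from source α with probability p = λ_α/(λ_α+λ_β) = 0.33/0.61 ≈ 0.5410.
So K ~ Binomial(9, 0.33/0.61): P(K = 6) = C(9,6) · (0.33/0.61)^6 · (0.28/0.61)^3 ≈ 0.2036.

0.2036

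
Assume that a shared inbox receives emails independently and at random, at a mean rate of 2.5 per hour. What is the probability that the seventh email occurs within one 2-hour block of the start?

0.2378

Over the interval, μ = 2.5 × 2 = 5 (a 2-hour block = 2 hours).
The seventh arrival falls in the interval iff at least 7 events occur there: P(S_7 ≤ t) = P(N ≥ 7) = 1 − P(N ≤ 6) ≈ 0.2378.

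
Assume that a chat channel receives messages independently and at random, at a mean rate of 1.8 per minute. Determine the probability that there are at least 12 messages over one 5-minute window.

Over the interval, μ = 1.8 × 5 = 9 (a 5-minute window = 5 minutes).
P(N ≥ 12) = 1 − P(N ≤ 11) = 1 − Σ_{j=0}^{11} e^(−μ) μ^j/j! ≈ 0.1970.

0.1970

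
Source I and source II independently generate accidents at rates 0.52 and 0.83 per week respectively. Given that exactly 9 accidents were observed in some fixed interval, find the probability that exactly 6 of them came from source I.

0.0638

Given the total, each event is independently from source I with probability p = λ_I/(λ_I+λ_II) = 0.52/1.35 ≈ 0.3852.
So K ~ Binomial(9, 0.52/1.35): P(K = 6) = C(9,6) · (0.52/1.35)^6 · (0.83/1.35)^3 ≈ 0.0638.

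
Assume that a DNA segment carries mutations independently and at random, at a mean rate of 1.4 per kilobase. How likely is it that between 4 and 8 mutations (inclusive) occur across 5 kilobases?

0.6473

Over the interval, μ = 1.4 × 5 = 7 (5 kilobases).
P(4 ≤ N ≤ 8) = Σ_{j=4}^{8} e^(−7) · 7^j/j! ≈ 0.6473.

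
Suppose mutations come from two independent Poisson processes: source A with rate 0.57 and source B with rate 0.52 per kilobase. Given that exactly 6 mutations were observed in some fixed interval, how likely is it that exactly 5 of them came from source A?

0.1119

Given the total, each event is independently from source A with probability p = λ_A/(λ_A+λ_B) = 0.57/1.09 ≈ 0.5229.
So K ~ Binomial(6, 0.57/1.09): P(K = 5) = C(6,5) · (0.57/1.09)^5 · (0.52/1.09)^1 ≈ 0.1119.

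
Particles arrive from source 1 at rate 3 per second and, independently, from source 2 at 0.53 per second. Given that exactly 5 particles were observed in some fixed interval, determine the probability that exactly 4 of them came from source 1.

0.3916

Given the total, each event is independently from source 1 with probability p = λ_1/(λ_1+λ_2) = 3/3.53 ≈ 0.8499.
So K ~ Binomial(5, 3/3.53): P(K = 4) = C(5,4) · (3/3.53)^4 · (0.53/3.53)^1 ≈ 0.3916.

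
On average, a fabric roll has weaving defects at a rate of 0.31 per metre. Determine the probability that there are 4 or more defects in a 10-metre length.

Over the interval, μ = 0.31 × 10 = 3.1 (a 10-metre length = 10 metres).
P(N ≥ 4) = 1 − P(N ≤ 3) = 1 − Σ_{j=0}^{3} e^(−μ) μ^j/j! ≈ 0.3752.

0.3752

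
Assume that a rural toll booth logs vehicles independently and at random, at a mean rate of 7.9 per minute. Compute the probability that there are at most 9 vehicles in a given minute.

With mean μ = 7.9 per minute,
P(N ≤ 9) = Σ_{j=0}^{9} e^(−μ) μ^j/j! ≈ 0.7290.

0.7290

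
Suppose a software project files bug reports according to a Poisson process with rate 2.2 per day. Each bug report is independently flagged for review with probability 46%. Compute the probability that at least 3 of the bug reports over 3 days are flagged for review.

Thinning: the bug reports that are flagged for review themselves form a Poisson process with rate 0.46 × 2.2 = 1.012 per day.
Over the interval, μ = 1.012 × 3 = 3.036 (3 days).
P(N ≥ 3) = 1 − P(N ≤ 2) ≈ 0.5848.

0.5848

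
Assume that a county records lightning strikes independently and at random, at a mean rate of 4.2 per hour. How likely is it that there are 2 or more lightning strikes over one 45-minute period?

Over the interval, μ = 4.2 × 0.75 = 3.15 (a 45-minute period = 0.75 hours).
P(N ≥ 2) = 1 − P(N ≤ 1) = 1 − Σ_{j=0}^{1} e^(−μ) μ^j/j! ≈ 0.8222.

0.8222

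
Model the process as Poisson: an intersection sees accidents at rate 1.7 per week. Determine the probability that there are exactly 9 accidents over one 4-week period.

Over the interval, μ = 1.7 × 4 = 6.8 (a 4-week period = 4 weeks).
P(N = 9) = e^(−μ) μ^9/9! = e^(−6.8) · 6.8^9/362880 ≈ 0.0954.

0.0954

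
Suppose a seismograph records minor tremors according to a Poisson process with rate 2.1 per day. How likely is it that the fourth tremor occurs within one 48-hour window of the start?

Over the interval, μ = 2.1 × 2 = 4.2 (a 48-hour window = 2 days).
The fourth arrival falls in the interval iff at least 4 events occur there: P(S_4 ≤ t) = P(N ≥ 4) = 1 − P(N ≤ 3) ≈ 0.6046.

0.6046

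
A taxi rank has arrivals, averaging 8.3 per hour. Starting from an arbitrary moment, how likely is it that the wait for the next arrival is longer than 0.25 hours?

The wait for the next event is exponential with rate λ = 8.3 per hour.
P(T > 0.25) = e^(−λt) = e^(−8.3 × 0.25) = e^(−2.075) ≈ 0.1256.

0.1256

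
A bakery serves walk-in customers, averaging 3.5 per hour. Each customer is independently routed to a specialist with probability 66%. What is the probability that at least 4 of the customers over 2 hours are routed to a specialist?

Thinning: the customers that are routed to a specialist themselves form a Poisson process with rate 0.66 × 3.5 = 2.31 per hour.
Over the interval, μ = 2.31 × 2 = 4.62 (2 hours).
P(N ≥ 4) = 1 − P(N ≤ 3) ≈ 0.6775.

0.6775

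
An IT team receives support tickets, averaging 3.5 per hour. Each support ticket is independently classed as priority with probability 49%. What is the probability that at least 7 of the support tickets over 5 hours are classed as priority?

Thinning: the support tickets that are classed as priority themselves form a Poisson process with rate 0.49 × 3.5 = 1.715 per hour.
Over the interval, μ = 1.715 × 5 = 8.575 (5 hours).
P(N ≥ 7) = 1 − P(N ≤ 6) ≈ 0.7517.

0.7517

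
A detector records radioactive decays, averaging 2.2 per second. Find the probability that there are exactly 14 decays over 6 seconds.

0.1035

Over the interval, μ = 2.2 × 6 = 13.2 (6 seconds).
P(N = 14) = e^(−μ) μ^14/14! = e^(−13.2) · 13.2^14/87178291200 ≈ 0.1035.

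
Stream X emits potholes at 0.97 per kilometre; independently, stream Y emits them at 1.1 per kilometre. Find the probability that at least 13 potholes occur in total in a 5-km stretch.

0.2427

Independent Poisson processes superpose: combined rate λ = 0.97 + 1.1 = 2.07 per kilometre.
Over the interval, μ = 2.07 × 5 = 10.35 (a 5-km stretch = 5 kilometres).
P(N ≥ 13) = 1 − P(N ≤ 12) ≈ 0.2427.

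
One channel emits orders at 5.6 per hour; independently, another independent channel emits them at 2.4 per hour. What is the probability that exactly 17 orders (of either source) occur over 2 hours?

Independent Poisson processes superpose: combined rate λ = 5.6 + 2.4 = 8 per hour.
Over the interval, μ = 8 × 2 = 16 (2 hours).
P(N = 17) = e^(−16) · 16^17/17! ≈ 0.0934.

0.0934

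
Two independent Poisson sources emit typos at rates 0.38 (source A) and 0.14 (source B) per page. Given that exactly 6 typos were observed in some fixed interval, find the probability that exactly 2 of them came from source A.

0.0421

Given the total, each event is independently from source A with probability p = λ_A/(λ_A+λ_B) = 0.38/0.52 ≈ 0.7308.
So K ~ Binomial(6, 0.38/0.52): P(K = 2) = C(6,2) · (0.38/0.52)^2 · (0.14/0.52)^4 ≈ 0.0421.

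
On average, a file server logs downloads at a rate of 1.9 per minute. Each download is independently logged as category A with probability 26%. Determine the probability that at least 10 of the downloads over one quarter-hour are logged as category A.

0.2134

Thinning: the downloads that are logged as category A themselves form a Poisson process with rate 0.26 × 1.9 = 0.494 per minute.
Over the interval, μ = 0.494 × 15 = 7.41 (a quarter-hour = 15 minutes).
P(N ≥ 10) = 1 − P(N ≤ 9) ≈ 0.2134.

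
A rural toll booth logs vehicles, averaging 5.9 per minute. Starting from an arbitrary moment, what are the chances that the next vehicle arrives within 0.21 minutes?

0.7103

Inter-arrival times are exponential with rate λ = 5.9 per minute.
P(T ≤ 0.21) = 1 − e^(−λt) = 1 − e^(−5.9 × 0.21) = 1 − e^(−1.239) ≈ 0.7103.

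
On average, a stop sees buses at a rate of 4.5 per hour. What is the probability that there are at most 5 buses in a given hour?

0.7029

With mean μ = 4.5 per hour,
P(N ≤ 5) = Σ_{j=0}^{5} e^(−μ) μ^j/j! ≈ 0.7029.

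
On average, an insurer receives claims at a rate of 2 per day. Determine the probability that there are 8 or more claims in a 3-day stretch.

Over the interval, μ = 2 × 3 = 6 (a 3-day stretch = 3 days).
P(N ≥ 8) = 1 − P(N ≤ 7) = 1 − Σ_{j=0}^{7} e^(−μ) μ^j/j! ≈ 0.2560.

0.2560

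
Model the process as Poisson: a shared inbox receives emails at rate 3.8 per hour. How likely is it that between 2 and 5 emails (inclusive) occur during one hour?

0.7082

With mean μ = 3.8 per hour,
P(2 ≤ N ≤ 5) = Σ_{j=2}^{5} e^(−3.8) · 3.8^j/j! ≈ 0.7082.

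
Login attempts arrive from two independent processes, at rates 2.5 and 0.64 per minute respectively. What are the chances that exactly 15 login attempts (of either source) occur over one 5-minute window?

Independent Poisson processes superpose: combined rate λ = 2.5 + 0.64 = 3.14 per minute.
Over the interval, μ = 3.14 × 5 = 15.7 (a 5-minute window = 5 minutes).
P(N = 15) = e^(−15.7) · 15.7^15/15! ≈ 0.1008.

0.1008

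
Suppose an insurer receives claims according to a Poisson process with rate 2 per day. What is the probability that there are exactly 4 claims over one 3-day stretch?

0.1339

Over the interval, μ = 2 × 3 = 6 (a 3-day stretch = 3 days).
P(N = 4) = e^(−μ) μ^4/4! = e^(−6) · 6^4/24 ≈ 0.1339.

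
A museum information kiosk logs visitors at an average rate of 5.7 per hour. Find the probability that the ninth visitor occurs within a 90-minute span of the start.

Over the interval, μ = 5.7 × 1.5 = 8.55 (a 90-minute span = 1.5 hours).
The ninth arrival falls in the interval iff at least 9 events occur there: P(S_9 ≤ t) = P(N ≥ 9) = 1 − P(N ≤ 8) ≈ 0.4838.

0.4838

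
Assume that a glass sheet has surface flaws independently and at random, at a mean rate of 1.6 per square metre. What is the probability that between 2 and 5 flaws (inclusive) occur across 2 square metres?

0.7234

Over the interval, μ = 1.6 × 2 = 3.2 (2 square metres).
P(2 ≤ N ≤ 5) = Σ_{j=2}^{5} e^(−3.2) · 3.2^j/j! ≈ 0.7234.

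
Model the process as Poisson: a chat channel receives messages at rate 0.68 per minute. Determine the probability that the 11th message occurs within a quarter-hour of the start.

Over the interval, μ = 0.68 × 15 = 10.2 (a quarter-hour = 15 minutes).
The 11th arrival falls in the interval iff at least 11 events occur there: P(S_11 ≤ t) = P(N ≥ 11) = 1 − P(N ≤ 10) ≈ 0.4420.

0.4420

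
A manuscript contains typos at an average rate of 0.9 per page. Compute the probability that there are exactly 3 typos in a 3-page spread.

Over the interval, μ = 0.9 × 3 = 2.7 (a 3-page spread = 3 pages).
P(N = 3) = e^(−μ) μ^3/3! = e^(−2.7) · 2.7^3/6 ≈ 0.2205.

0.2205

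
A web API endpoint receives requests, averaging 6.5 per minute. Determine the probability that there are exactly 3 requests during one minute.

With mean μ = 6.5 per minute,
P(N = 3) = e^(−μ) μ^3/3! = e^(−6.5) · 6.5^3/6 ≈ 0.0688.

0.0688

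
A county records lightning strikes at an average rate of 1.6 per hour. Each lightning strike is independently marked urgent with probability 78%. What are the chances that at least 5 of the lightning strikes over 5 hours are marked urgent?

0.7458

Thinning: the lightning strikes that are marked urgent themselves form a Poisson process with rate 0.78 × 1.6 = 1.248 per hour.
Over the interval, μ = 1.248 × 5 = 6.24 (5 hours).
P(N ≥ 5) = 1 − P(N ≤ 4) ≈ 0.7458.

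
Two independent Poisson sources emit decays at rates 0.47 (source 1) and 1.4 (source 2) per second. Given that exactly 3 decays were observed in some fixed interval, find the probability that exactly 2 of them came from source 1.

0.1419

Given the total, each event is independently from source 1 with probability p = λ_1/(λ_1+λ_2) = 0.47/1.87 ≈ 0.2513.
So K ~ Binomial(3, 0.47/1.87): P(K = 2) = C(3,2) · (0.47/1.87)^2 · (1.4/1.87)^1 ≈ 0.1419.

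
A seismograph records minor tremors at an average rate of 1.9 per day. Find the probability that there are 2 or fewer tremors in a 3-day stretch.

Over the interval, μ = 1.9 × 3 = 5.7 (a 3-day stretch = 3 days).
P(N ≤ 2) = Σ_{j=0}^{2} e^(−μ) μ^j/j! ≈ 0.0768.

0.0768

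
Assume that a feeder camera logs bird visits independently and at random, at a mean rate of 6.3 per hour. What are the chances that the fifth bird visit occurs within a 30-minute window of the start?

Over the interval, μ = 6.3 × 0.5 = 3.15 (a 30-minute window = 0.5 hours).
The fifth arrival falls in the interval iff at least 5 events occur there: P(S_5 ≤ t) = P(N ≥ 5) = 1 − P(N ≤ 4) ≈ 0.2105.

0.2105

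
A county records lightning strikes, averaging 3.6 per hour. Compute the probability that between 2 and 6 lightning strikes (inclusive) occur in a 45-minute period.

Over the interval, μ = 3.6 × 0.75 = 2.7 (a 45-minute period = 0.75 hours).
P(2 ≤ N ≤ 6) = Σ_{j=2}^{6} e^(−2.7) · 2.7^j/j! ≈ 0.7308.

0.7308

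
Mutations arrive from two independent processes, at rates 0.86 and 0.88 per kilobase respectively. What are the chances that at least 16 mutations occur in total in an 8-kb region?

Independent Poisson processes superpose: combined rate λ = 0.86 + 0.88 = 1.74 per kilobase.
Over the interval, μ = 1.74 × 8 = 13.92 (an 8-kb region = 8 kilobases).
P(N ≥ 16) = 1 − P(N ≤ 15) ≈ 0.3227.

0.3227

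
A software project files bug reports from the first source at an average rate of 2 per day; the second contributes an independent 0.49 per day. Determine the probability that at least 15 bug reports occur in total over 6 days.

Independent Poisson processes superpose: combined rate λ = 2 + 0.49 = 2.49 per day.
Over the interval, μ = 2.49 × 6 = 14.94 (6 days).
P(N ≥ 15) = 1 − P(N ≤ 14) ≈ 0.5282.

0.5282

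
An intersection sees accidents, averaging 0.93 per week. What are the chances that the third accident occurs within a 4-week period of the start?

0.7179

Over the interval, μ = 0.93 × 4 = 3.72 (a 4-week period = 4 weeks).
The third arrival falls in the interval iff at least 3 events occur there: P(S_3 ≤ t) = P(N ≥ 3) = 1 − P(N ≤ 2) ≈ 0.7179.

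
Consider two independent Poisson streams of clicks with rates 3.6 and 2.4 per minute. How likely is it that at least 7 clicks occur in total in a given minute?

Independent Poisson processes superpose: combined rate λ = 3.6 + 2.4 = 6 per minute.
So μ = 6.
P(N ≥ 7) = 1 − P(N ≤ 6) ≈ 0.3937.

0.3937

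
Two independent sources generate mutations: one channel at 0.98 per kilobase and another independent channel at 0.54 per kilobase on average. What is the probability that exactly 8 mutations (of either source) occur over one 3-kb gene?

0.0485

Independent Poisson processes superpose: combined rate λ = 0.98 + 0.54 = 1.52 per kilobase.
Over the interval, μ = 1.52 × 3 = 4.56 (a 3-kb gene = 3 kilobases).
P(N = 8) = e^(−4.56) · 4.56^8/8! ≈ 0.0485.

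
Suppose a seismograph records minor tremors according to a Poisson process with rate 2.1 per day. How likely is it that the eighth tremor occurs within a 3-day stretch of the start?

0.2983

Over the interval, μ = 2.1 × 3 = 6.3 (a 3-day stretch = 3 days).
The eighth arrival falls in the interval iff at least 8 events occur there: P(S_8 ≤ t) = P(N ≥ 8) = 1 − P(N ≤ 7) ≈ 0.2983.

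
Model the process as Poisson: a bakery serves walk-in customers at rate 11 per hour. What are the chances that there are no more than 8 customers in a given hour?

0.2320

With mean μ = 11 per hour,
P(N ≤ 8) = Σ_{j=0}^{8} e^(−μ) μ^j/j! ≈ 0.2320.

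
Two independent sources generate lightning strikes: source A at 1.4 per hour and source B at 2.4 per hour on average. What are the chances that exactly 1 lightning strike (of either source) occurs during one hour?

Independent Poisson processes superpose: combined rate λ = 1.4 + 2.4 = 3.8 per hour.
So μ = 3.8.
P(N = 1) = e^(−3.8) · 3.8^1/1! ≈ 0.0850.

0.0850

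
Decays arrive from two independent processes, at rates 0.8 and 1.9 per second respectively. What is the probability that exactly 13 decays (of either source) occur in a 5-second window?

0.1089

Independent Poisson processes superpose: combined rate λ = 0.8 + 1.9 = 2.7 per second.
Over the interval, μ = 2.7 × 5 = 13.5 (a 5-second window = 5 seconds).
P(N = 13) = e^(−13.5) · 13.5^13/13! ≈ 0.1089.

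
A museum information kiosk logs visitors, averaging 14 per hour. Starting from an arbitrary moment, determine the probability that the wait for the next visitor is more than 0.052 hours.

The wait for the next event is exponential with rate λ = 14 per hour.
P(T > 0.052) = e^(−λt) = e^(−14 × 0.052) = e^(−0.728) ≈ 0.4829.

0.4829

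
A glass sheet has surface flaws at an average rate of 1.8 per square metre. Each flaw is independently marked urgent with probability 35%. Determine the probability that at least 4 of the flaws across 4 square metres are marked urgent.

Thinning: the flaws that are marked urgent themselves form a Poisson process with rate 0.35 × 1.8 = 0.63 per square metre.
Over the interval, μ = 0.63 × 4 = 2.52 (4 square metres).
P(N ≥ 4) = 1 − P(N ≤ 3) ≈ 0.2467.

0.2467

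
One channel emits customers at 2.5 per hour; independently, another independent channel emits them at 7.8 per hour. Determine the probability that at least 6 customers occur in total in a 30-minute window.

0.4103

Independent Poisson processes superpose: combined rate λ = 2.5 + 7.8 = 10.3 per hour.
Over the interval, μ = 10.3 × 0.5 = 5.15 (a 30-minute window = 0.5 hours).
P(N ≥ 6) = 1 − P(N ≤ 5) ≈ 0.4103.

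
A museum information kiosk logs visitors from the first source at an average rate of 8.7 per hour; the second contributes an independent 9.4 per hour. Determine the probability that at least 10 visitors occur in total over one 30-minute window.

0.4192

Independent Poisson processes superpose: combined rate λ = 8.7 + 9.4 = 18.1 per hour.
Over the interval, μ = 18.1 × 0.5 = 9.05 (a 30-minute window = 0.5 hours).
P(N ≥ 10) = 1 − P(N ≤ 9) ≈ 0.4192.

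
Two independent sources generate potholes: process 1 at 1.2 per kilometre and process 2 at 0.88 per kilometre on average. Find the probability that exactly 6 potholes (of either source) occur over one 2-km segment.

0.1123

Independent Poisson processes superpose: combined rate λ = 1.2 + 0.88 = 2.08 per kilometre.
Over the interval, μ = 2.08 × 2 = 4.16 (a 2-km segment = 2 kilometres).
P(N = 6) = e^(−4.16) · 4.16^6/6! ≈ 0.1123.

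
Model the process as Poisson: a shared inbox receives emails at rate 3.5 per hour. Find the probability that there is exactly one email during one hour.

0.1057

With mean μ = 3.5 per hour,
P(N = 1) = e^(−μ) μ^1/1! = e^(−3.5) · 3.5^1/1 ≈ 0.1057.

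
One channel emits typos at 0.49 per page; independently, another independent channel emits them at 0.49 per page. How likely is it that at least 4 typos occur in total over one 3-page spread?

0.3393

Independent Poisson processes superpose: combined rate λ = 0.49 + 0.49 = 0.98 per page.
Over the interval, μ = 0.98 × 3 = 2.94 (a 3-page spread = 3 pages).
P(N ≥ 4) = 1 − P(N ≤ 3) ≈ 0.3393.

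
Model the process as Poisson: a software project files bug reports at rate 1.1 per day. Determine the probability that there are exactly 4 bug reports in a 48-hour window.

0.1082

Over the interval, μ = 1.1 × 2 = 2.2 (a 48-hour window = 2 days).
P(N = 4) = e^(−μ) μ^4/4! = e^(−2.2) · 2.2^4/24 ≈ 0.1082.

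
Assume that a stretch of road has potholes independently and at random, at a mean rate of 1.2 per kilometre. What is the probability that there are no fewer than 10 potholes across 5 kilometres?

0.0839

Over the interval, μ = 1.2 × 5 = 6 (5 kilometres).
P(N ≥ 10) = 1 − P(N ≤ 9) = 1 − Σ_{j=0}^{9} e^(−μ) μ^j/j! ≈ 0.0839.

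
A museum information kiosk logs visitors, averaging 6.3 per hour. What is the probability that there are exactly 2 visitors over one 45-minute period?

0.0990

Over the interval, μ = 6.3 × 0.75 = 4.725 (a 45-minute period = 0.75 hours).
P(N = 2) = e^(−μ) μ^2/2! = e^(−4.725) · 4.725^2/2 ≈ 0.0990.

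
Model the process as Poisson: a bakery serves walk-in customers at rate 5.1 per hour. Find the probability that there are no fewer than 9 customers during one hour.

With mean μ = 5.1 per hour,
P(N ≥ 9) = 1 − P(N ≤ 8) = 1 − Σ_{j=0}^{8} e^(−μ) μ^j/j! ≈ 0.0748.

0.0748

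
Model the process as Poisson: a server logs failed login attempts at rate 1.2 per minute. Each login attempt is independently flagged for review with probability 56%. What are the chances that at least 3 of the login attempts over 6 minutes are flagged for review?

Thinning: the login attempts that are flagged for review themselves form a Poisson process with rate 0.56 × 1.2 = 0.672 per minute.
Over the interval, μ = 0.672 × 6 = 4.032 (6 minutes).
P(N ≥ 3) = 1 − P(N ≤ 2) ≈ 0.7665.

0.7665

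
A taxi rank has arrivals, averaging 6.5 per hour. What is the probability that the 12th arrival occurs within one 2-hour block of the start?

0.6468

Over the interval, μ = 6.5 × 2 = 13 (a 2-hour block = 2 hours).
The 12th arrival falls in the interval iff at least 12 events occur there: P(S_12 ≤ t) = P(N ≥ 12) = 1 − P(N ≤ 11) ≈ 0.6468.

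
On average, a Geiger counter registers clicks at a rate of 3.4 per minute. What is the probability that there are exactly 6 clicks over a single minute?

With mean μ = 3.4 per minute,
P(N = 6) = e^(−μ) μ^6/6! = e^(−3.4) · 3.4^6/720 ≈ 0.0716.

0.0716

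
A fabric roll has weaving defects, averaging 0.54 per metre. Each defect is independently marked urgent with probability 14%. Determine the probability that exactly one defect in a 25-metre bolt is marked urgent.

0.2855

Thinning: the defects that are marked urgent themselves form a Poisson process with rate 0.14 × 0.54 = 0.0756 per metre.
Over the interval, μ = 0.0756 × 25 = 1.89 (a 25-metre bolt = 25 metres).
P(N = 1) = e^(−1.89) · 1.89^1/1! ≈ 0.2855.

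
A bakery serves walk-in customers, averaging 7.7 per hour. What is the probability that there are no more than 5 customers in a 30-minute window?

0.8081

Over the interval, μ = 7.7 × 0.5 = 3.85 (a 30-minute window = 0.5 hours).
P(N ≤ 5) = Σ_{j=0}^{5} e^(−μ) μ^j/j! ≈ 0.8081.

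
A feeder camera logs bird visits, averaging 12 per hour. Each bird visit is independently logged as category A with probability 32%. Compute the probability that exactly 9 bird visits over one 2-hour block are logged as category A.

Thinning: the bird visits that are logged as category A themselves form a Poisson process with rate 0.32 × 12 = 3.84 per hour.
Over the interval, μ = 3.84 × 2 = 7.68 (a 2-hour block = 2 hours).
P(N = 9) = e^(−7.68) · 7.68^9/9! ≈ 0.1183.

0.1183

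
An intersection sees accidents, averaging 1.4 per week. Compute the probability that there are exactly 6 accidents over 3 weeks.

0.1143

Over the interval, μ = 1.4 × 3 = 4.2 (3 weeks).
P(N = 6) = e^(−μ) μ^6/6! = e^(−4.2) · 4.2^6/720 ≈ 0.1143.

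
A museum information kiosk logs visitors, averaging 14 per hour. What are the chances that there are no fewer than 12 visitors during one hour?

With mean μ = 14 per hour,
P(N ≥ 12) = 1 − P(N ≤ 11) = 1 − Σ_{j=0}^{11} e^(−μ) μ^j/j! ≈ 0.7400.

0.7400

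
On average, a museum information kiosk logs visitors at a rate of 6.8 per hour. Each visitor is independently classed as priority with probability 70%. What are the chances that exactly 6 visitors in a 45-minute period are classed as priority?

Thinning: the visitors that are classed as priority themselves form a Poisson process with rate 0.7 × 6.8 = 4.76 per hour.
Over the interval, μ = 4.76 × 0.75 = 3.57 (a 45-minute period = 0.75 hours).
P(N = 6) = e^(−3.57) · 3.57^6/6! ≈ 0.0810.

0.0810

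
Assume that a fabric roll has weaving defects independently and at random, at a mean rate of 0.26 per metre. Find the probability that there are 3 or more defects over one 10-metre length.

Over the interval, μ = 0.26 × 10 = 2.6 (a 10-metre length = 10 metres).
P(N ≥ 3) = 1 − P(N ≤ 2) = 1 − Σ_{j=0}^{2} e^(−μ) μ^j/j! ≈ 0.4816.

0.4816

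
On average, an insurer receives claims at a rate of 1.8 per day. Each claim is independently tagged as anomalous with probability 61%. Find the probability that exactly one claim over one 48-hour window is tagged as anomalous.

Thinning: the claims that are tagged as anomalous themselves form a Poisson process with rate 0.61 × 1.8 = 1.098 per day.
Over the interval, μ = 1.098 × 2 = 2.196 (a 48-hour window = 2 days).
P(N = 1) = e^(−2.196) · 2.196^1/1! ≈ 0.2443.

0.2443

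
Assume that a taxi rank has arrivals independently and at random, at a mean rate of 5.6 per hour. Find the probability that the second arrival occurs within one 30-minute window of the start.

0.7689

Over the interval, μ = 5.6 × 0.5 = 2.8 (a 30-minute window = 0.5 hours).
The second arrival falls in the interval iff at least 2 events occur there: P(S_2 ≤ t) = P(N ≥ 2) = 1 − P(N ≤ 1) ≈ 0.7689.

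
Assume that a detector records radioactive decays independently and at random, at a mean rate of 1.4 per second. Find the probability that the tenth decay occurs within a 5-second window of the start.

0.1695

Over the interval, μ = 1.4 × 5 = 7 (a 5-second window = 5 seconds).
The tenth arrival falls in the interval iff at least 10 events occur there: P(S_10 ≤ t) = P(N ≥ 10) = 1 − P(N ≤ 9) ≈ 0.1695.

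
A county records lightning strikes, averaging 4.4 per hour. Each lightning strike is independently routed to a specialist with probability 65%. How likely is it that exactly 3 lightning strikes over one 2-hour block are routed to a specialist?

Thinning: the lightning strikes that are routed to a specialist themselves form a Poisson process with rate 0.65 × 4.4 = 2.86 per hour.
Over the interval, μ = 2.86 × 2 = 5.72 (a 2-hour block = 2 hours).
P(N = 3) = e^(−5.72) · 5.72^3/3! ≈ 0.1023.

0.1023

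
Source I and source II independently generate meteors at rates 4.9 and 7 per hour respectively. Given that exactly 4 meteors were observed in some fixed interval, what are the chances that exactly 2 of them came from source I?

Given the total, each event is independently from source I with probability p = λ_I/(λ_I+λ_II) = 4.9/11.9 ≈ 0.4118.
So K ~ Binomial(4, 4.9/11.9): P(K = 2) = C(4,2) · (4.9/11.9)^2 · (7/11.9)^2 ≈ 0.3520.

0.3520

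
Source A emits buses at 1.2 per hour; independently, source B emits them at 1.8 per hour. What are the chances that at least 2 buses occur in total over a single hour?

0.8009

Independent Poisson processes superpose: combined rate λ = 1.2 + 1.8 = 3 per hour.
So μ = 3.
P(N ≥ 2) = 1 − P(N ≤ 1) ≈ 0.8009.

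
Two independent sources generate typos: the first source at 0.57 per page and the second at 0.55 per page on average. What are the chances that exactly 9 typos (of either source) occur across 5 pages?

0.0552

Independent Poisson processes superpose: combined rate λ = 0.57 + 0.55 = 1.12 per page.
Over the interval, μ = 1.12 × 5 = 5.6 (5 pages).
P(N = 9) = e^(−5.6) · 5.6^9/9! ≈ 0.0552.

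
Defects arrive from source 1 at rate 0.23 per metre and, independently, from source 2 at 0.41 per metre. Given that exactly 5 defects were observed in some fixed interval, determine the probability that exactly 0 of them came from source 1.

Given the total, each event is independently from source 1 with probability p = λ_1/(λ_1+λ_2) = 0.23/0.64 ≈ 0.3594.
So K ~ Binomial(5, 0.23/0.64): P(K = 0) = C(5,0) · (0.23/0.64)^0 · (0.41/0.64)^5 ≈ 0.1079.

0.1079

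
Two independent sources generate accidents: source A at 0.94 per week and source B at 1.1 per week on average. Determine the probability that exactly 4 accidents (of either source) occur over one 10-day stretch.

Independent Poisson processes superpose: combined rate λ = 0.94 + 1.1 = 2.04 per week.
Over the interval, μ = 2.04 × 10/7 ≈ 2.91429 (a 10-day stretch = 10/7 weeks).
P(N = 4) = e^(−2.91429) · 2.91429^4/4! ≈ 0.1630.

0.1630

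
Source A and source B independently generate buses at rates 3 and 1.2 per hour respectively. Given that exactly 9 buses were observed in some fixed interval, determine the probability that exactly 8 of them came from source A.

0.1742

Given the total, each event is independently from source A with probability p = λ_A/(λ_A+λ_B) = 3/4.2 ≈ 0.7143.
So K ~ Binomial(9, 3/4.2): P(K = 8) = C(9,8) · (3/4.2)^8 · (1.2/4.2)^1 ≈ 0.1742.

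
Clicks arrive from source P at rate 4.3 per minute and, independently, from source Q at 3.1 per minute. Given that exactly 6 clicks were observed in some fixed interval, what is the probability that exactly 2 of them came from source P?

0.1560

Given the total, each event is independently from source P with probability p = λ_P/(λ_P+λ_Q) = 4.3/7.4 ≈ 0.5811.
So K ~ Binomial(6, 4.3/7.4): P(K = 2) = C(6,2) · (4.3/7.4)^2 · (3.1/7.4)^4 ≈ 0.1560.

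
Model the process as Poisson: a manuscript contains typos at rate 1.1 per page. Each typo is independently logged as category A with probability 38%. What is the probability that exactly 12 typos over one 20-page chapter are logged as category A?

Thinning: the typos that are logged as category A themselves form a Poisson process with rate 0.38 × 1.1 = 0.418 per page.
Over the interval, μ = 0.418 × 20 = 8.36 (a 20-page chapter = 20 pages).
P(N = 12) = e^(−8.36) · 8.36^12/12! ≈ 0.0569.

0.0569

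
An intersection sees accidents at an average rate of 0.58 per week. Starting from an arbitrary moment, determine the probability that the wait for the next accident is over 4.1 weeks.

0.0927

The wait for the next event is exponential with rate λ = 0.58 per week.
P(T > 4.1) = e^(−λt) = e^(−0.58 × 4.1) = e^(−2.378) ≈ 0.0927.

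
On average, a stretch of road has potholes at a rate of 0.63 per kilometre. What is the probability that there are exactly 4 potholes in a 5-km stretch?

Over the interval, μ = 0.63 × 5 = 3.15 (a 5-km stretch = 5 kilometres).
P(N = 4) = e^(−μ) μ^4/4! = e^(−3.15) · 3.15^4/24 ≈ 0.1758.

0.1758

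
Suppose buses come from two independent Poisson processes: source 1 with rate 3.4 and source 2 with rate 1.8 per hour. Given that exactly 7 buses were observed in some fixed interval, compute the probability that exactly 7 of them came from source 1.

Given the total, each event is independently from source 1 with probability p = λ_1/(λ_1+λ_2) = 3.4/5.2 ≈ 0.6538.
So K ~ Binomial(7, 3.4/5.2): P(K = 7) = C(7,7) · (3.4/5.2)^7 · (1.8/5.2)^0 ≈ 0.0511.

0.0511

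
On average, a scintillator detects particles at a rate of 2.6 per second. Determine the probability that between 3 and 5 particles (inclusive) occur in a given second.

With mean μ = 2.6 per second,
P(3 ≤ N ≤ 5) = Σ_{j=3}^{5} e^(−2.6) · 2.6^j/j! ≈ 0.4325.

0.4325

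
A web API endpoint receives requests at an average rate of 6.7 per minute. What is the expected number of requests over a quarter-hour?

100.5

E[N] = λt = 6.7 × 15 = 100.5 (a quarter-hour = 15 minutes).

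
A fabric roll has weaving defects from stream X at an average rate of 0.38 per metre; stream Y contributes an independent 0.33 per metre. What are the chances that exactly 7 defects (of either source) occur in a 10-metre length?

0.1489

Independent Poisson processes superpose: combined rate λ = 0.38 + 0.33 = 0.71 per metre.
Over the interval, μ = 0.71 × 10 = 7.1 (a 10-metre length = 10 metres).
P(N = 7) = e^(−7.1) · 7.1^7/7! ≈ 0.1489.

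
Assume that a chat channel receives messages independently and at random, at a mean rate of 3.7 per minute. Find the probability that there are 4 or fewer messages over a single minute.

0.6872

With mean μ = 3.7 per minute,
P(N ≤ 4) = Σ_{j=0}^{4} e^(−μ) μ^j/j! ≈ 0.6872.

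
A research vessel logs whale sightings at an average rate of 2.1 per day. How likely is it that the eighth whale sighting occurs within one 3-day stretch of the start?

Over the interval, μ = 2.1 × 3 = 6.3 (a 3-day stretch = 3 days).
The eighth arrival falls in the interval iff at least 8 events occur there: P(S_8 ≤ t) = P(N ≥ 8) = 1 − P(N ≤ 7) ≈ 0.2983.

0.2983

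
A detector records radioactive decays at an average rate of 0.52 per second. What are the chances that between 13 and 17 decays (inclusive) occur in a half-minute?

0.4753

Over the interval, μ = 0.52 × 30 = 15.6 (a half-minute = 30 seconds).
P(13 ≤ N ≤ 17) = Σ_{j=13}^{17} e^(−15.6) · 15.6^j/j! ≈ 0.4753.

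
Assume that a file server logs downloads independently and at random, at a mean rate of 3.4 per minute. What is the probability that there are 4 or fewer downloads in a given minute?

0.7442

With mean μ = 3.4 per minute,
P(N ≤ 4) = Σ_{j=0}^{4} e^(−μ) μ^j/j! ≈ 0.7442.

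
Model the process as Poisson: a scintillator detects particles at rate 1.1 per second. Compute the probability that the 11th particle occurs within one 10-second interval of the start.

Over the interval, μ = 1.1 × 10 = 11 (a 10-second interval = 10 seconds).
The 11th arrival falls in the interval iff at least 11 events occur there: P(S_11 ≤ t) = P(N ≥ 11) = 1 − P(N ≤ 10) ≈ 0.5401.

0.5401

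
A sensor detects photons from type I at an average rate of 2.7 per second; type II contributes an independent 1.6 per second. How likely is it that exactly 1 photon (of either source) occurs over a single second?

0.0583

Independent Poisson processes superpose: combined rate λ = 2.7 + 1.6 = 4.3 per second.
So μ = 4.3.
P(N = 1) = e^(−4.3) · 4.3^1/1! ≈ 0.0583.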